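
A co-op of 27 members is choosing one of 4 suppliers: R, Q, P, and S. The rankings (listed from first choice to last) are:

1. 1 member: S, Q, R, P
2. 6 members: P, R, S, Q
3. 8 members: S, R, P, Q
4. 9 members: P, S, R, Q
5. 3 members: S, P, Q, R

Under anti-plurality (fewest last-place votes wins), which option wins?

S

Last-place votes: R 3, Q 23, P 1, S 0.
S is ranked last by the fewest voters, so S wins.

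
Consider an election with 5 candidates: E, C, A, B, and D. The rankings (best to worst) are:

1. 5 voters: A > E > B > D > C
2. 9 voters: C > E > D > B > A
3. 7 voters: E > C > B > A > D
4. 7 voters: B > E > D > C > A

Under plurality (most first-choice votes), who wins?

First-place votes: E 7, C 9, A 5, B 7, D 0.
C has the most first-place votes.

C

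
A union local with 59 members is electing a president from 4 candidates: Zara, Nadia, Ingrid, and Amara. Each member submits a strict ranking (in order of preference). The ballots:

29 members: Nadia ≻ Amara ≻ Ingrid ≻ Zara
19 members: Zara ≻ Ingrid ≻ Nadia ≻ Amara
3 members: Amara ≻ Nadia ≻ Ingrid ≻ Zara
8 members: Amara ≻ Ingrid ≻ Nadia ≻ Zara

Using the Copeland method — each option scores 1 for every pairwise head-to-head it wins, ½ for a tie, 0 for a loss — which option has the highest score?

Nadia

Zara: loses to Nadia, Ingrid, and Amara → score 0.
Nadia: beats Zara, Ingrid, and Amara → score 3.
Ingrid: beats Zara; loses to Nadia and Amara → score 1.
Amara: beats Zara and Ingrid; loses to Nadia → score 2.
Nadia has the best pairwise record.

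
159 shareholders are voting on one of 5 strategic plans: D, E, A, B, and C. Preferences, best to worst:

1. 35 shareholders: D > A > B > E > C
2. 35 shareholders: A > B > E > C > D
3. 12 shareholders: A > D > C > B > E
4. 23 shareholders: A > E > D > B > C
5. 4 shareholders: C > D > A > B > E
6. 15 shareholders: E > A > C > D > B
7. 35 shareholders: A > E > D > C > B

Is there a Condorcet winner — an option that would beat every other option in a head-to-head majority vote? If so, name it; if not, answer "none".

A vs D: 120–39 for A.
A vs E: 144–15 for A.
A vs B: 159–0 for A.
A vs C: 155–4 for A.
A beats every other option head-to-head.

A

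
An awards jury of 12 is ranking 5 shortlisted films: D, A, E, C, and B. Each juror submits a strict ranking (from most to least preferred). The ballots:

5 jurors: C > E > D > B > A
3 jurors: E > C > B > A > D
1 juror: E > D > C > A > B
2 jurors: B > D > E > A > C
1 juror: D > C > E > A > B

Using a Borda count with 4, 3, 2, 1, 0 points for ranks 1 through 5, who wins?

D: 5·2 + 3·0 + 1·3 + 2·3 + 1·4 = 23
A: 5·0 + 3·1 + 1·1 + 2·1 + 1·1 = 7
E: 5·3 + 3·4 + 1·4 + 2·2 + 1·2 = 37
C: 5·4 + 3·3 + 1·2 + 2·0 + 1·3 = 34
B: 5·1 + 3·2 + 1·0 + 2·4 + 1·0 = 19
E has the highest Borda score (37).

E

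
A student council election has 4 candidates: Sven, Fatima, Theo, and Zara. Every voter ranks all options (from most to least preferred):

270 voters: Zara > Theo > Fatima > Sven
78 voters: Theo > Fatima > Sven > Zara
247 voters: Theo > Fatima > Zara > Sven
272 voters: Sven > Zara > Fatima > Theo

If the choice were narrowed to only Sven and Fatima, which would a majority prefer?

Fatima

Voters preferring Sven to Fatima: 272; preferring Fatima to Sven: 595.
Fatima wins the head-to-head.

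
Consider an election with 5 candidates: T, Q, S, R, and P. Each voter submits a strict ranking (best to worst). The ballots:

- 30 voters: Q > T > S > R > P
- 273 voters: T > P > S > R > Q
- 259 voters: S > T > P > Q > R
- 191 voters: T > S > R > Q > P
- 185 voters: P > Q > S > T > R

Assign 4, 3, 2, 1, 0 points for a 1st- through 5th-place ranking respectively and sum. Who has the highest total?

T: 30·3 + 273·4 + 259·3 + 191·4 + 185·1 = 2908
Q: 30·4 + 273·0 + 259·1 + 191·1 + 185·3 = 1125
S: 30·2 + 273·2 + 259·4 + 191·3 + 185·2 = 2585
R: 30·1 + 273·1 + 259·0 + 191·2 + 185·0 = 685
P: 30·0 + 273·3 + 259·2 + 191·0 + 185·4 = 2077
T has the highest Borda score (2908).

T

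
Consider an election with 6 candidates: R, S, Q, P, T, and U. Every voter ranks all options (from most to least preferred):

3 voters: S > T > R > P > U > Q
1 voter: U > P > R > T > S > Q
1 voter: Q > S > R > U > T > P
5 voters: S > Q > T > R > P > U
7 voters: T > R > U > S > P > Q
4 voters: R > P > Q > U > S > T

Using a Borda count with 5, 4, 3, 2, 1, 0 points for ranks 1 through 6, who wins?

R: 3·3 + 1·3 + 1·3 + 5·2 + 7·4 + 4·5 = 73
S: 3·5 + 1·1 + 1·4 + 5·5 + 7·2 + 4·1 = 63
Q: 3·0 + 1·0 + 1·5 + 5·4 + 7·0 + 4·3 = 37
P: 3·2 + 1·4 + 1·0 + 5·1 + 7·1 + 4·4 = 38
T: 3·4 + 1·2 + 1·1 + 5·3 + 7·5 + 4·0 = 65
U: 3·1 + 1·5 + 1·2 + 5·0 + 7·3 + 4·2 = 39
R has the highest Borda score (73).

R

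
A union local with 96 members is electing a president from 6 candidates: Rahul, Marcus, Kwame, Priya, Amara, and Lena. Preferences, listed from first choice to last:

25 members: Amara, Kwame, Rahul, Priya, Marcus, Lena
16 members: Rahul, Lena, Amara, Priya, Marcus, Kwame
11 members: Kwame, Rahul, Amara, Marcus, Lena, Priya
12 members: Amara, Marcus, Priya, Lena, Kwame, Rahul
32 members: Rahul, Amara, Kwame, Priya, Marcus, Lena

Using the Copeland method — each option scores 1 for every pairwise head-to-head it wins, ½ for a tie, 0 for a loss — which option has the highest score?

Rahul

Rahul: beats Marcus, Priya, Amara, and Lena; ties Kwame → score 4.5.
Marcus: beats Lena; loses to Rahul, Kwame, Priya, and Amara → score 1.
Kwame: beats Marcus, Priya, and Lena; ties Rahul; loses to Amara → score 3.5.
Priya: beats Marcus and Lena; loses to Rahul, Kwame, and Amara → score 2.
Amara: beats Marcus, Kwame, Priya, and Lena; loses to Rahul → score 4.
Lena: loses to Rahul, Marcus, Kwame, Priya, and Amara → score 0.
Rahul has the best pairwise record.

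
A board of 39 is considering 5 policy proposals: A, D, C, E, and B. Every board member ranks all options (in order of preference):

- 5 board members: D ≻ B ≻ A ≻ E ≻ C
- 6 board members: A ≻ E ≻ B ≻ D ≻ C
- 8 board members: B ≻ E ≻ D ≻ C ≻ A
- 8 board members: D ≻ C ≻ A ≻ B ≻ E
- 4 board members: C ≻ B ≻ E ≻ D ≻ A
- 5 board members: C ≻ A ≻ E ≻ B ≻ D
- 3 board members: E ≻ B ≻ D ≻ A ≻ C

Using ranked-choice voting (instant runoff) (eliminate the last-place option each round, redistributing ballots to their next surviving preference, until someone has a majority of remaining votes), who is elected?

Round 1: A 6, D 13, C 9, E 3, B 8. Eliminate E.
Round 2: A 6, D 13, C 9, B 11. Eliminate A.
Round 3: D 13, C 9, B 17. Eliminate C.
Round 4: D 13, B 26. B has a majority.

B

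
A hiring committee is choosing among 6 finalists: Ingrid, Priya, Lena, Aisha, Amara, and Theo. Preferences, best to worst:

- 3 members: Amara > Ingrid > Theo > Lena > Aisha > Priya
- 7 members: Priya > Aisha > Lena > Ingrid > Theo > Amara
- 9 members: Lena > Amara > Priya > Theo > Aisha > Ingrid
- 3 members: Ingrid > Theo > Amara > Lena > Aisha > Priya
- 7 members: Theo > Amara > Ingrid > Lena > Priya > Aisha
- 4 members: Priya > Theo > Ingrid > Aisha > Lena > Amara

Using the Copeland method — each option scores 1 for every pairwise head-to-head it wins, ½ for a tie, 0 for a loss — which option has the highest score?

Ingrid: beats Lena and Aisha; loses to Priya, Amara, and Theo → score 2.
Priya: beats Ingrid, Aisha, and Theo; loses to Lena and Amara → score 3.
Lena: beats Priya, Aisha, and Amara; loses to Ingrid and Theo → score 3.
Aisha: loses to Ingrid, Priya, Lena, Amara, and Theo → score 0.
Amara: beats Ingrid, Priya, and Aisha; loses to Lena and Theo → score 3.
Theo: beats Ingrid, Lena, Aisha, and Amara; loses to Priya → score 4.
Theo has the best pairwise record.

Theo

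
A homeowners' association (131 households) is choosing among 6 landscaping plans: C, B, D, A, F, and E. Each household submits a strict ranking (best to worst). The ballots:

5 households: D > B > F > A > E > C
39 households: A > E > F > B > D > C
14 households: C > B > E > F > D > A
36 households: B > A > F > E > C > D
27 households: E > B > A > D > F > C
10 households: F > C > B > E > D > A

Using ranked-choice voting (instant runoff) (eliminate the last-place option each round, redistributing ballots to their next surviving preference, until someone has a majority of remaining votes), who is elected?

B

Round 1: C 14, B 36, D 5, A 39, F 10, E 27. Eliminate D.
Round 2: C 14, B 41, A 39, F 10, E 27. Eliminate F.
Round 3: C 24, B 41, A 39, E 27. Eliminate C.
Round 4: B 65, A 39, E 27. Eliminate E.
Round 5: B 92, A 39. B has a majority.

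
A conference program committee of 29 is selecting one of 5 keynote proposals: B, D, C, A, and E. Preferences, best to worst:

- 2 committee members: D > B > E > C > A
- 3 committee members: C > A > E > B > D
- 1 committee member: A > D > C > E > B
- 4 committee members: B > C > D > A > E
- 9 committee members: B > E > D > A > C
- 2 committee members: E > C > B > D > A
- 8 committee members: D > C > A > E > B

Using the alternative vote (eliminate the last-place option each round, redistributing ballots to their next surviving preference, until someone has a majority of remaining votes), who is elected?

Round 1: B 13, D 10, C 3, A 1, E 2. Eliminate A.
Round 2: B 13, D 11, C 3, E 2. Eliminate E.
Round 3: B 13, D 11, C 5. Eliminate C.
Round 4: B 18, D 11. B has a majority.

B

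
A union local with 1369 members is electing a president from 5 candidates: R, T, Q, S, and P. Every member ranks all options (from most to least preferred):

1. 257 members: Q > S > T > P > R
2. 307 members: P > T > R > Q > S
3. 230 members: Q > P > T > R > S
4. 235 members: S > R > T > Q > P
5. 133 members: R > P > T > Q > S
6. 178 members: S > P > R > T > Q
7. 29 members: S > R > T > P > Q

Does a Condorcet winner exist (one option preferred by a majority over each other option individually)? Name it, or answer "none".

none

Checking pairwise contests:
T beats R 794–575.
S beats T 699–670.
R beats Q 882–487.
Q beats S 927–442.
Q beats P 722–647.
Every option loses at least one head-to-head, so there is no Condorcet winner.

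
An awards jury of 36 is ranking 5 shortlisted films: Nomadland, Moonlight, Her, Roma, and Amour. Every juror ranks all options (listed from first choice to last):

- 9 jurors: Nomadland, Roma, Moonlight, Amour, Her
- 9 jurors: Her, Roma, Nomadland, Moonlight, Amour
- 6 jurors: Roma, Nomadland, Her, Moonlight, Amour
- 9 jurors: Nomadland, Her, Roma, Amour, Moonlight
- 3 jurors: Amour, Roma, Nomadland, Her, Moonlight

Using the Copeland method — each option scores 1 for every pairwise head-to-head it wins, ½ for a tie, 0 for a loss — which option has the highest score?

Nomadland

Nomadland: beats Moonlight, Her, and Amour; ties Roma → score 3.5.
Moonlight: beats Amour; loses to Nomadland, Her, and Roma → score 1.
Her: beats Moonlight and Amour; ties Roma; loses to Nomadland → score 2.5.
Roma: beats Moonlight and Amour; ties Nomadland and Her → score 3.
Amour: loses to Nomadland, Moonlight, Her, and Roma → score 0.
Nomadland has the best pairwise record.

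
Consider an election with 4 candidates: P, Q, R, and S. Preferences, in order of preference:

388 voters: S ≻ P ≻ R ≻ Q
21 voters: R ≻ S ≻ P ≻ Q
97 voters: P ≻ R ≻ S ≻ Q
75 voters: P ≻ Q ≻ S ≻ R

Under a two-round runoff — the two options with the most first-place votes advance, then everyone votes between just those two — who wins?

S

Round 1 first-place votes: P 172, Q 0, R 21, S 388.
S and P advance.
Runoff: S is preferred to P by 409 voters; P by 172.
S wins the runoff.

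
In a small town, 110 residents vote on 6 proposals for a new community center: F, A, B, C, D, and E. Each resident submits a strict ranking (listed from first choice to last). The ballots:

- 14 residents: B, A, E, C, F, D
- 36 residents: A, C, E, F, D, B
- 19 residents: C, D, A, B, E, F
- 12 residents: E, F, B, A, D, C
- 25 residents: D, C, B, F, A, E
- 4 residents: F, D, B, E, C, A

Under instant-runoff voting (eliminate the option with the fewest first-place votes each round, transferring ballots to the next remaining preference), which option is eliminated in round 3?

C

Round 1: F 4, A 36, B 14, C 19, D 25, E 12. Eliminate F.
Round 2: A 36, B 14, C 19, D 29, E 12. Eliminate E.
Round 3: A 36, B 26, C 19, D 29. Eliminate C.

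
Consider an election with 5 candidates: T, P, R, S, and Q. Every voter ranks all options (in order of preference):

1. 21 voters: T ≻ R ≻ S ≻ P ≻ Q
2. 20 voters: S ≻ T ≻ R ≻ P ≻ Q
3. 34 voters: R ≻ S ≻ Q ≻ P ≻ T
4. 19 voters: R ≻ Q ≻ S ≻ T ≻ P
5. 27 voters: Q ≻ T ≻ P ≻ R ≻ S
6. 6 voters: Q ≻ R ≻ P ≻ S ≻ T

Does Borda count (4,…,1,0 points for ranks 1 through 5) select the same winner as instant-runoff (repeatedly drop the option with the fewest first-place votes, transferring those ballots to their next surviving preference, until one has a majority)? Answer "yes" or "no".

Borda — scores: T 244, P 141, R 360, S 268, Q 257. Winner: R.
Instant-runoff — R1 T 21, P 0, R 53, S 20, Q 33 (P out); R2 T 21, R 53, S 20, Q 33 (S out); R3 T 41, R 53, Q 33 (Q out); R4 T 68, R 59 (T winner). Winner: T.
The two methods disagree.

no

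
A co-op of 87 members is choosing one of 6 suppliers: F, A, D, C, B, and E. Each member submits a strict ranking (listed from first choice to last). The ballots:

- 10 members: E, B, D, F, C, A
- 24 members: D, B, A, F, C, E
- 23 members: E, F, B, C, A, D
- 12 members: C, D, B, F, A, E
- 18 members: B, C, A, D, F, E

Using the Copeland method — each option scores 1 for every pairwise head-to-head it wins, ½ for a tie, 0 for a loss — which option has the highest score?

F: beats A, C, and E; loses to D and B → score 3.
A: beats E; loses to F, D, C, and B → score 1.
D: beats F, A, and E; loses to C and B → score 3.
C: beats A, D, and E; loses to F and B → score 3.
B: beats F, A, D, C, and E → score 5.
E: loses to F, A, D, C, and B → score 0.
B has the best pairwise record.

B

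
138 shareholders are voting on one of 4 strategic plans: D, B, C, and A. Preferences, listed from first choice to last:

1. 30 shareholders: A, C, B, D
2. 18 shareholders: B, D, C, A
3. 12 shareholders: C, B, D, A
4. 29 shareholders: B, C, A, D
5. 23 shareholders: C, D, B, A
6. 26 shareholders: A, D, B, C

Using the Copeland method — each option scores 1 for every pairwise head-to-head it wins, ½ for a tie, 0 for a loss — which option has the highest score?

B

D: loses to B, C, and A → score 0.
B: beats D, C, and A → score 3.
C: beats D and A; loses to B → score 2.
A: beats D; loses to B and C → score 1.
B has the best pairwise record.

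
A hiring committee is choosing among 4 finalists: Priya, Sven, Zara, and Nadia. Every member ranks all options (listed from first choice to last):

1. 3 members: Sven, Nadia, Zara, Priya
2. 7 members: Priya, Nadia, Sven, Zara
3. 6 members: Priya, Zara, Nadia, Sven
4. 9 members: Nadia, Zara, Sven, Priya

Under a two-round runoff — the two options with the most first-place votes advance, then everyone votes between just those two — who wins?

Priya

Round 1 first-place votes: Priya 13, Sven 3, Zara 0, Nadia 9.
Priya and Nadia advance.
Runoff: Priya is preferred to Nadia by 13 voters; Nadia by 12.
Priya wins the runoff.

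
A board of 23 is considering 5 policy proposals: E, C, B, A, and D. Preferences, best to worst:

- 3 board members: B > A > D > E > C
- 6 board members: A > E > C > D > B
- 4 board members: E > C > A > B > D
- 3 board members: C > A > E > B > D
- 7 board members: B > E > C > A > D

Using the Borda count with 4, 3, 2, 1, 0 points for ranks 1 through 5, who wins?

E: 3·1 + 6·3 + 4·4 + 3·2 + 7·3 = 64
C: 3·0 + 6·2 + 4·3 + 3·4 + 7·2 = 50
B: 3·4 + 6·0 + 4·1 + 3·1 + 7·4 = 47
A: 3·3 + 6·4 + 4·2 + 3·3 + 7·1 = 57
D: 3·2 + 6·1 + 4·0 + 3·0 + 7·0 = 12
E has the highest Borda score (64).

E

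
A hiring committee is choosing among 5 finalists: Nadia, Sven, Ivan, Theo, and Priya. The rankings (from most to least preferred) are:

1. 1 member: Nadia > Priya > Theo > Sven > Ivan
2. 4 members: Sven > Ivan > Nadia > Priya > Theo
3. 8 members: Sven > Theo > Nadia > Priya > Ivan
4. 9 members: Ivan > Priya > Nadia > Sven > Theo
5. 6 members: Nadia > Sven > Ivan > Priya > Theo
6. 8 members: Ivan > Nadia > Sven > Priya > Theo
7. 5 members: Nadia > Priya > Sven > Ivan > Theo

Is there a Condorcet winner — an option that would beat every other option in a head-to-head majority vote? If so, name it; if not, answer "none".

Checking pairwise contests:
Ivan beats Nadia 21–20.
Nadia beats Sven 29–12.
Sven beats Ivan 24–17.
Nadia beats Theo 33–8.
Nadia beats Priya 32–9.
Every option loses at least one head-to-head, so there is no Condorcet winner.

none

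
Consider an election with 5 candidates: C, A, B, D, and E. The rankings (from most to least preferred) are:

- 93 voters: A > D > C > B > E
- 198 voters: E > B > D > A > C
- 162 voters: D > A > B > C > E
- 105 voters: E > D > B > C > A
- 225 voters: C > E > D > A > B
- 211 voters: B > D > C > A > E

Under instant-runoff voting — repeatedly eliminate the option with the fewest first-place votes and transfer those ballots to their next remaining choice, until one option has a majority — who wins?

Round 1: C 225, A 93, B 211, D 162, E 303. Eliminate A.
Round 2: C 225, B 211, D 255, E 303. Eliminate B.
Round 3: C 225, D 466, E 303. Eliminate C.
Round 4: D 466, E 528. E has a majority.

E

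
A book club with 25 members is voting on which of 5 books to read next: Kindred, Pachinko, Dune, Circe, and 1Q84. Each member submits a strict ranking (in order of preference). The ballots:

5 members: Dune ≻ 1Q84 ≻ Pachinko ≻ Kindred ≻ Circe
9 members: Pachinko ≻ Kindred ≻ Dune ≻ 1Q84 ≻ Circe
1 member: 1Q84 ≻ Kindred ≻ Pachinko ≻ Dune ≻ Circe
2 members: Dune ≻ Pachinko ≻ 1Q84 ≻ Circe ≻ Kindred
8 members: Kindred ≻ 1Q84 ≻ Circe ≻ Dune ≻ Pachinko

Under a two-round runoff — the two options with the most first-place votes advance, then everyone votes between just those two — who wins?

Pachinko

Round 1 first-place votes: Kindred 8, Pachinko 9, Dune 7, Circe 0, 1Q84 1.
Pachinko and Kindred advance.
Runoff: Pachinko is preferred to Kindred by 16 voters; Kindred by 9.
Pachinko wins the runoff.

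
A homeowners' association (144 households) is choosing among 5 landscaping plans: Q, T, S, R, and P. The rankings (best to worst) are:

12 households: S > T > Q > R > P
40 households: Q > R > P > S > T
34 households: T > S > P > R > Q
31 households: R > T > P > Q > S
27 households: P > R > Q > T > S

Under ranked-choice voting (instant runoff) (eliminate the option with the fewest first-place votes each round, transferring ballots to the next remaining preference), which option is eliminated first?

Round 1: Q 40, T 34, S 12, R 31, P 27. Eliminate S.

S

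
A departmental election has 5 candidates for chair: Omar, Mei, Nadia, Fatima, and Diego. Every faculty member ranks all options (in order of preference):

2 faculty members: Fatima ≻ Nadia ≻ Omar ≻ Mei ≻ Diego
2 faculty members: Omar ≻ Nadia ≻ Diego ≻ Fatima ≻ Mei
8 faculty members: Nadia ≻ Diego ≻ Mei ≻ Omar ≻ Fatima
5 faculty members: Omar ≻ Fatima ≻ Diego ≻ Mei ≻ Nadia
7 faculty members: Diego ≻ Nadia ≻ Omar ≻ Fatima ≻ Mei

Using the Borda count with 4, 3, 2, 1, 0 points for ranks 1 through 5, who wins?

Diego

Omar: 2·2 + 2·4 + 8·1 + 5·4 + 7·2 = 54
Mei: 2·1 + 2·0 + 8·2 + 5·1 + 7·0 = 23
Nadia: 2·3 + 2·3 + 8·4 + 5·0 + 7·3 = 65
Fatima: 2·4 + 2·1 + 8·0 + 5·3 + 7·1 = 32
Diego: 2·0 + 2·2 + 8·3 + 5·2 + 7·4 = 66
Diego has the highest Borda score (66).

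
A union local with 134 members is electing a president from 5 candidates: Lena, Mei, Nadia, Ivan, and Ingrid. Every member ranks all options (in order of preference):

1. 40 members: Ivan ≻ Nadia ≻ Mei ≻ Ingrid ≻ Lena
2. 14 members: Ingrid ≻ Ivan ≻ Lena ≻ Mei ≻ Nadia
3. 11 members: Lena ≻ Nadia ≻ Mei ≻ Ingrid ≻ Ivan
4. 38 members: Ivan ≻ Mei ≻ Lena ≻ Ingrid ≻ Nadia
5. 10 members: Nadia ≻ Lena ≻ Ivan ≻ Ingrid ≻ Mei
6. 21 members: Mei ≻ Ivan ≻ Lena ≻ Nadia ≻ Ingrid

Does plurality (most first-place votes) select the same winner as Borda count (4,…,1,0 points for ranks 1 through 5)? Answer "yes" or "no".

Plurality — first-place votes: Lena 11, Mei 21, Nadia 10, Ivan 78, Ingrid 14. Winner: Ivan.
Borda — scores: Lena 220, Mei 314, Nadia 214, Ivan 437, Ingrid 155. Winner: Ivan.
The two methods agree.

yes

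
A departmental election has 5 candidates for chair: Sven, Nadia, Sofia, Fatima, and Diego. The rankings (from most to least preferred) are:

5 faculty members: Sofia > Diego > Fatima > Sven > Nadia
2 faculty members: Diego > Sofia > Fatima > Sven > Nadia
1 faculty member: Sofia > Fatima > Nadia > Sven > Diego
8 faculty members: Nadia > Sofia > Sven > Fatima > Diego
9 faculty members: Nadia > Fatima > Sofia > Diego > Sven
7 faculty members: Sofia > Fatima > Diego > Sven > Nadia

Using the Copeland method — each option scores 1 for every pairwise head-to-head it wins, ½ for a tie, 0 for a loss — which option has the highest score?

Sven: loses to Nadia, Sofia, Fatima, and Diego → score 0.
Nadia: beats Sven, Sofia, Fatima, and Diego → score 4.
Sofia: beats Sven, Fatima, and Diego; loses to Nadia → score 3.
Fatima: beats Sven and Diego; loses to Nadia and Sofia → score 2.
Diego: beats Sven; loses to Nadia, Sofia, and Fatima → score 1.
Nadia has the best pairwise record.

Nadia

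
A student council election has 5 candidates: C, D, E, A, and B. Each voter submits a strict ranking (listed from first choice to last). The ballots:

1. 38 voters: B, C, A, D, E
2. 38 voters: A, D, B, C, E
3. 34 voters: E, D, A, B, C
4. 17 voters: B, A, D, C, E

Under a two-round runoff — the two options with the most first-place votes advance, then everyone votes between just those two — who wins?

Round 1 first-place votes: C 0, D 0, E 34, A 38, B 55.
B and A advance.
Runoff: B is preferred to A by 55 voters; A by 72.
A wins the runoff.

A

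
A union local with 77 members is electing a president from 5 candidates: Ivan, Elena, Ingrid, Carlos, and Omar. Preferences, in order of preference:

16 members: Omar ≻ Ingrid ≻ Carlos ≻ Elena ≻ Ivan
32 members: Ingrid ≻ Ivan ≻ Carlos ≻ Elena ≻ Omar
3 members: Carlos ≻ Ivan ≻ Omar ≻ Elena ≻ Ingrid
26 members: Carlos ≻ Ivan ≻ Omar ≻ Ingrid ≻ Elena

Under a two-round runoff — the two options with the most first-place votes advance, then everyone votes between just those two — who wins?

Ingrid

Round 1 first-place votes: Ivan 0, Elena 0, Ingrid 32, Carlos 29, Omar 16.
Ingrid and Carlos advance.
Runoff: Ingrid is preferred to Carlos by 48 voters; Carlos by 29.
Ingrid wins the runoff.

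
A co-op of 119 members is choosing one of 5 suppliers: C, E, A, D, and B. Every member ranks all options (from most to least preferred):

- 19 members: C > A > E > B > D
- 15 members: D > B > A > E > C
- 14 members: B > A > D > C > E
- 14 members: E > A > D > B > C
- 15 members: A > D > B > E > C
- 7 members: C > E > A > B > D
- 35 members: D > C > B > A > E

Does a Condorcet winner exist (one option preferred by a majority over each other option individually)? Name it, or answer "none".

Checking pairwise contests:
D beats C 93–26.
C beats E 75–44.
C beats A 61–58.
A beats D 69–50.
C beats B 61–58.
Every option loses at least one head-to-head, so there is no Condorcet winner.

none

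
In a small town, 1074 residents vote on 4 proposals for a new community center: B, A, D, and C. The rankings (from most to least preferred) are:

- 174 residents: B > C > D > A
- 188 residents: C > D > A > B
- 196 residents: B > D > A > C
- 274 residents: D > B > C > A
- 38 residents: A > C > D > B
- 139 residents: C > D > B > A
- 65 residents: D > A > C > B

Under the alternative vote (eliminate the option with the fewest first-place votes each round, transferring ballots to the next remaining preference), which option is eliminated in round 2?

D

Round 1: B 370, A 38, D 339, C 327. Eliminate A.
Round 2: B 370, D 339, C 365. Eliminate D.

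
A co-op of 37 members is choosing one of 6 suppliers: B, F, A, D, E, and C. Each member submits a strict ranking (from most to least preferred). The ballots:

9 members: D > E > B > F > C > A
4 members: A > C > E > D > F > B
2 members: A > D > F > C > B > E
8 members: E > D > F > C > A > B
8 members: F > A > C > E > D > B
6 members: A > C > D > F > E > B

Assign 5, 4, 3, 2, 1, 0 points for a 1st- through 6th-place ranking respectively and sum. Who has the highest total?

D

B: 9·3 + 4·0 + 2·1 + 8·0 + 8·0 + 6·0 = 29
F: 9·2 + 4·1 + 2·3 + 8·3 + 8·5 + 6·2 = 104
A: 9·0 + 4·5 + 2·5 + 8·1 + 8·4 + 6·5 = 100
D: 9·5 + 4·2 + 2·4 + 8·4 + 8·1 + 6·3 = 119
E: 9·4 + 4·3 + 2·0 + 8·5 + 8·2 + 6·1 = 110
C: 9·1 + 4·4 + 2·2 + 8·2 + 8·3 + 6·4 = 93
D has the highest Borda score (119).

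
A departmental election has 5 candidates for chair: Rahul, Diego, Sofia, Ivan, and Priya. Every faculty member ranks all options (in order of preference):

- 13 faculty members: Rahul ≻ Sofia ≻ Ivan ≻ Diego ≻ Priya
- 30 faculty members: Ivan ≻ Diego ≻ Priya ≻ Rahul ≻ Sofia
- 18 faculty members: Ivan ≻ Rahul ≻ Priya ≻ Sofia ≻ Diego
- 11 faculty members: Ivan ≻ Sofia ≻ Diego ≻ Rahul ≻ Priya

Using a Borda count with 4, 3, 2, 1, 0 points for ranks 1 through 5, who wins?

Ivan

Rahul: 13·4 + 30·1 + 18·3 + 11·1 = 147
Diego: 13·1 + 30·3 + 18·0 + 11·2 = 125
Sofia: 13·3 + 30·0 + 18·1 + 11·3 = 90
Ivan: 13·2 + 30·4 + 18·4 + 11·4 = 262
Priya: 13·0 + 30·2 + 18·2 + 11·0 = 96
Ivan has the highest Borda score (262).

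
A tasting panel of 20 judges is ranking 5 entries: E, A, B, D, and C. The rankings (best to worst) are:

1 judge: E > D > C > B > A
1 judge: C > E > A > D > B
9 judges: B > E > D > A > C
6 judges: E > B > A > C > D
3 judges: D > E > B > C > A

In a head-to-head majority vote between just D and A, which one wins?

Voters preferring D to A: 13; preferring A to D: 7.
D wins the head-to-head.

D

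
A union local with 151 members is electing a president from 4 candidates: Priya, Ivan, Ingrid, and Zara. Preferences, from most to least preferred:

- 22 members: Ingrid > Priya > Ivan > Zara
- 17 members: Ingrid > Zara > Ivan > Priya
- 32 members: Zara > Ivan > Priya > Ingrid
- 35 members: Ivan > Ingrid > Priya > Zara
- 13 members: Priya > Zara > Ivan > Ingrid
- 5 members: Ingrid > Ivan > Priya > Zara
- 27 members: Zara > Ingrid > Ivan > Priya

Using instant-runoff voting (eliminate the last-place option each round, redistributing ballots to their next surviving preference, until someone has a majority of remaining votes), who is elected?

Ingrid

Round 1: Priya 13, Ivan 35, Ingrid 44, Zara 59. Eliminate Priya.
Round 2: Ivan 35, Ingrid 44, Zara 72. Eliminate Ivan.
Round 3: Ingrid 79, Zara 72. Ingrid has a majority.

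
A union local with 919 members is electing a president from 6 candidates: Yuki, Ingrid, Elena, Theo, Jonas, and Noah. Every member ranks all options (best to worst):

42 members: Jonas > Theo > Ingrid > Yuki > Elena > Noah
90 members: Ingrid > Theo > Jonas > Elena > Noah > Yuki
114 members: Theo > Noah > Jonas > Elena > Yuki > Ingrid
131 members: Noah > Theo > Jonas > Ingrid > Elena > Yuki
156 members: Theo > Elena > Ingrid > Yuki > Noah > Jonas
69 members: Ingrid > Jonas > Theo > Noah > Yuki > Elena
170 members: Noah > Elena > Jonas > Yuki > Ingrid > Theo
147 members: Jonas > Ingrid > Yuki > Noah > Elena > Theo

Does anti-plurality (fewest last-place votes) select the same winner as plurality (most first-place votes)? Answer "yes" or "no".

Anti-plurality — last-place votes: Yuki 221, Ingrid 114, Elena 69, Theo 317, Jonas 156, Noah 42. Winner: Noah.
Plurality — first-place votes: Yuki 0, Ingrid 159, Elena 0, Theo 270, Jonas 189, Noah 301. Winner: Noah.
The two methods agree.

yes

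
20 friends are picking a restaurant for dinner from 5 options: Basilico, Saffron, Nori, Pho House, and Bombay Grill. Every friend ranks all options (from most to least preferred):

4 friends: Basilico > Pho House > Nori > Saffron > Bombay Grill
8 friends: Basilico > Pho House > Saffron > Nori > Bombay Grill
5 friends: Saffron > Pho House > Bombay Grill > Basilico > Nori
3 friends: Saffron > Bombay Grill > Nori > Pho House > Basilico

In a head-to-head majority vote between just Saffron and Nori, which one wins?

Voters preferring Saffron to Nori: 16; preferring Nori to Saffron: 4.
Saffron wins the head-to-head.

Saffron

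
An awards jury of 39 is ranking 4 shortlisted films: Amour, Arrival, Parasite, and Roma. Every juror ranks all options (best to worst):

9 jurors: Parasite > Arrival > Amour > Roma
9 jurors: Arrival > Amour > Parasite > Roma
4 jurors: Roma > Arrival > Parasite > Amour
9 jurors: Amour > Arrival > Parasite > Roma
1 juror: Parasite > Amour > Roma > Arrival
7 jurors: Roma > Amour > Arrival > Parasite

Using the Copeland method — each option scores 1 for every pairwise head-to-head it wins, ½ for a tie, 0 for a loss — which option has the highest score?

Amour: beats Parasite and Roma; loses to Arrival → score 2.
Arrival: beats Amour, Parasite, and Roma → score 3.
Parasite: beats Roma; loses to Amour and Arrival → score 1.
Roma: loses to Amour, Arrival, and Parasite → score 0.
Arrival has the best pairwise record.

Arrival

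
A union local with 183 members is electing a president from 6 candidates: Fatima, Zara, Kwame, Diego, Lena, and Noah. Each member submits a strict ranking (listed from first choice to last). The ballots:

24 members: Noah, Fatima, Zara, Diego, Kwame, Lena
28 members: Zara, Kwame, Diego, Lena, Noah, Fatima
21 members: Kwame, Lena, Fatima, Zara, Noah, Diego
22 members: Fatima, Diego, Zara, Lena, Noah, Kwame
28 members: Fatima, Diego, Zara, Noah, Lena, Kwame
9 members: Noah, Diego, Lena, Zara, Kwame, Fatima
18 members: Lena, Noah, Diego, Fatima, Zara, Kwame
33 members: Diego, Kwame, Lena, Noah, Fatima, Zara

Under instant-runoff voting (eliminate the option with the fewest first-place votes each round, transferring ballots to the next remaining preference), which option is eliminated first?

Lena

Round 1: Fatima 50, Zara 28, Kwame 21, Diego 33, Lena 18, Noah 33. Eliminate Lena.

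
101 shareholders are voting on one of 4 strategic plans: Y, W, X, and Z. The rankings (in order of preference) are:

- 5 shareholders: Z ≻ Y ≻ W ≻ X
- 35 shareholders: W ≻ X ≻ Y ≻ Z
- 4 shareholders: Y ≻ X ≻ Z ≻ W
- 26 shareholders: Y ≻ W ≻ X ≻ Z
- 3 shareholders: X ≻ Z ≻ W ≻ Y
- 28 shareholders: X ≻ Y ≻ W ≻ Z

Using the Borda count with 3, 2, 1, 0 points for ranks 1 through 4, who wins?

X

Y: 5·2 + 35·1 + 4·3 + 26·3 + 3·0 + 28·2 = 191
W: 5·1 + 35·3 + 4·0 + 26·2 + 3·1 + 28·1 = 193
X: 5·0 + 35·2 + 4·2 + 26·1 + 3·3 + 28·3 = 197
Z: 5·3 + 35·0 + 4·1 + 26·0 + 3·2 + 28·0 = 25
X has the highest Borda score (197).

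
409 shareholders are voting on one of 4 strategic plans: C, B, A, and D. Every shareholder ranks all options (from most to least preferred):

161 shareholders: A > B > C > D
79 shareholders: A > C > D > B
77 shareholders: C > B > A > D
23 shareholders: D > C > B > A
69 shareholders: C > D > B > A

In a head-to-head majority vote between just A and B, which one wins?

Voters preferring A to B: 240; preferring B to A: 169.
A wins the head-to-head.

A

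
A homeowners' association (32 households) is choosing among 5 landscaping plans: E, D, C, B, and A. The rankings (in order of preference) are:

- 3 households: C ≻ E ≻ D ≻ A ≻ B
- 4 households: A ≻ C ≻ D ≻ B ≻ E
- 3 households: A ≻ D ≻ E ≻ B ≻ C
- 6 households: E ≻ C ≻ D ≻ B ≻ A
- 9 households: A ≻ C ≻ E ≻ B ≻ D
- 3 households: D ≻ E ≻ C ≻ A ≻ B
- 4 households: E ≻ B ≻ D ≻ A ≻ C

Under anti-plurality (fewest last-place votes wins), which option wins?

E

Last-place votes: E 4, D 9, C 7, B 6, A 6.
E is ranked last by the fewest voters, so E wins.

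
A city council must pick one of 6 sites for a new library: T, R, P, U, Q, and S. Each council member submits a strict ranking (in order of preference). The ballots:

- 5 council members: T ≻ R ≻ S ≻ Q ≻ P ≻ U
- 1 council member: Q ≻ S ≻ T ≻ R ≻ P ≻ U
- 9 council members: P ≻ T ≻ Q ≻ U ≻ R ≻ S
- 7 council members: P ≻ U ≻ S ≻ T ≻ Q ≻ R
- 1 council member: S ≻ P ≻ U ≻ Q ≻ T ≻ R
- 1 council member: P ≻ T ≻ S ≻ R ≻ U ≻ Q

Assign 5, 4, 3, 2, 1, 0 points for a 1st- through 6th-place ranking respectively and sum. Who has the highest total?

T: 5·5 + 1·3 + 9·4 + 7·2 + 1·1 + 1·4 = 83
R: 5·4 + 1·2 + 9·1 + 7·0 + 1·0 + 1·2 = 33
P: 5·1 + 1·1 + 9·5 + 7·5 + 1·4 + 1·5 = 95
U: 5·0 + 1·0 + 9·2 + 7·4 + 1·3 + 1·1 = 50
Q: 5·2 + 1·5 + 9·3 + 7·1 + 1·2 + 1·0 = 51
S: 5·3 + 1·4 + 9·0 + 7·3 + 1·5 + 1·3 = 48
P has the highest Borda score (95).

P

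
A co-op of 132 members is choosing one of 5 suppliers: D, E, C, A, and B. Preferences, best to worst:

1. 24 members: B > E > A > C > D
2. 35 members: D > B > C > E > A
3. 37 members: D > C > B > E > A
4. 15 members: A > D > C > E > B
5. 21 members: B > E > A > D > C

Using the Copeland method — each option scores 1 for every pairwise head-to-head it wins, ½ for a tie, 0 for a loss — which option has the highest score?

D: beats E, C, A, and B → score 4.
E: beats A; loses to D, C, and B → score 1.
C: beats E and A; loses to D and B → score 2.
A: loses to D, E, C, and B → score 0.
B: beats E, C, and A; loses to D → score 3.
D has the best pairwise record.

D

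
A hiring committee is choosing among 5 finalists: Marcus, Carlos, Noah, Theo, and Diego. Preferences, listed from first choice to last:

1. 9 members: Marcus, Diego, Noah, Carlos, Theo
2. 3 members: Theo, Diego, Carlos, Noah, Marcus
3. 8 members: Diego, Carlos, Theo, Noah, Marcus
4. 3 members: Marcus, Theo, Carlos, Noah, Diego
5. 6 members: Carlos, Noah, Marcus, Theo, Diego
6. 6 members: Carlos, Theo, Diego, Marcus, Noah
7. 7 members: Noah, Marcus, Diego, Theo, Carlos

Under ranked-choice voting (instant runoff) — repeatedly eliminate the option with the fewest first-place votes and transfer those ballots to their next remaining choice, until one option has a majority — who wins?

Round 1: Marcus 12, Carlos 12, Noah 7, Theo 3, Diego 8. Eliminate Theo.
Round 2: Marcus 12, Carlos 12, Noah 7, Diego 11. Eliminate Noah.
Round 3: Marcus 19, Carlos 12, Diego 11. Eliminate Diego.
Round 4: Marcus 19, Carlos 23. Carlos has a majority.

Carlos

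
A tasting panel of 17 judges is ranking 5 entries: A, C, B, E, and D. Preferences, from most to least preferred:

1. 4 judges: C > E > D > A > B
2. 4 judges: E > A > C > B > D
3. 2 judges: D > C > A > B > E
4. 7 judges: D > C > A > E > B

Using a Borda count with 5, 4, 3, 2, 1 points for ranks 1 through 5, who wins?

C

A: 4·2 + 4·4 + 2·3 + 7·3 = 51
C: 4·5 + 4·3 + 2·4 + 7·4 = 68
B: 4·1 + 4·2 + 2·2 + 7·1 = 23
E: 4·4 + 4·5 + 2·1 + 7·2 = 52
D: 4·3 + 4·1 + 2·5 + 7·5 = 61
C has the highest Borda score (68).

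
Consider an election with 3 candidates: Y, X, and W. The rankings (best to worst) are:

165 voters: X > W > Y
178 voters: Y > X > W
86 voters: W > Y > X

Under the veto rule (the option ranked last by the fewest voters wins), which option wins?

X

Last-place votes: Y 165, X 86, W 178.
X is ranked last by the fewest voters, so X wins.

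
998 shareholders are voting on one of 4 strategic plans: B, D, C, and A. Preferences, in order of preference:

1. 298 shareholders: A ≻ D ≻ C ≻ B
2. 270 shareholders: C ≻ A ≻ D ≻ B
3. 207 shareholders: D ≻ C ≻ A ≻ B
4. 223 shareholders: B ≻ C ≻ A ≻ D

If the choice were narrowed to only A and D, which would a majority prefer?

A

Voters preferring A to D: 791; preferring D to A: 207.
A wins the head-to-head.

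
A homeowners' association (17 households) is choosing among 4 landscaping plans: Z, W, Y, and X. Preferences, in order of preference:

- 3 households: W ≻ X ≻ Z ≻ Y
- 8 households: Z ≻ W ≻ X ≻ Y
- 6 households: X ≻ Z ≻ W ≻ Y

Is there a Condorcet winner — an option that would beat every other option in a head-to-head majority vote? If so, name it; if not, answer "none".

none

Checking pairwise contests:
X beats Z 9–8.
Z beats W 14–3.
Z beats Y 17–0.
W beats X 11–6.
Every option loses at least one head-to-head, so there is no Condorcet winner.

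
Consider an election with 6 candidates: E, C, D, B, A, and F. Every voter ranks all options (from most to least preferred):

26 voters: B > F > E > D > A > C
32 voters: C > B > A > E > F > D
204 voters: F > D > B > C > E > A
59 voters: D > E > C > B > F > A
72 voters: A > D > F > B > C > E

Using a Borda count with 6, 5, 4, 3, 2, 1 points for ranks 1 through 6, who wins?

D

E: 26·4 + 32·3 + 204·2 + 59·5 + 72·1 = 975
C: 26·1 + 32·6 + 204·3 + 59·4 + 72·2 = 1210
D: 26·3 + 32·1 + 204·5 + 59·6 + 72·5 = 1844
B: 26·6 + 32·5 + 204·4 + 59·3 + 72·3 = 1525
A: 26·2 + 32·4 + 204·1 + 59·1 + 72·6 = 875
F: 26·5 + 32·2 + 204·6 + 59·2 + 72·4 = 1824
D has the highest Borda score (1844).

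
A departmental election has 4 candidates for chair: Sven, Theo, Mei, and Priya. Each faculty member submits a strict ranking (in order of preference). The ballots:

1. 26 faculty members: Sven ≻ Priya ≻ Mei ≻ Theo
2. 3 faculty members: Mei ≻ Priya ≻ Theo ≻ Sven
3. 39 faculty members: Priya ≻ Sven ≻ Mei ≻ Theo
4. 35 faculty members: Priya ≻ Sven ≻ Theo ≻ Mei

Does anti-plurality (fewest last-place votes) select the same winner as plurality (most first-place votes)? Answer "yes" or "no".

Anti-plurality — last-place votes: Sven 3, Theo 65, Mei 35, Priya 0. Winner: Priya.
Plurality — first-place votes: Sven 26, Theo 0, Mei 3, Priya 74. Winner: Priya.
The two methods agree.

yes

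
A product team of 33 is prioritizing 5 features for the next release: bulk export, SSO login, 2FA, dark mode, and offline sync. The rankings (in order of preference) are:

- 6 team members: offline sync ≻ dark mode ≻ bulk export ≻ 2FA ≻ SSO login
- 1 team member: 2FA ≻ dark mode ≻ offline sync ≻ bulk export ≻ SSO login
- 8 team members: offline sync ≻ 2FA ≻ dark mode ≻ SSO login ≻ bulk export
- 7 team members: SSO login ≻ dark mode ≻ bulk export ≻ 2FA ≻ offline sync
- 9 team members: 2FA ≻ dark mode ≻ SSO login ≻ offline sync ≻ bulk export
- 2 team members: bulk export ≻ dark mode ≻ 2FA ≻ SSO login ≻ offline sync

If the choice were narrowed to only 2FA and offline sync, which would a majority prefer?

Voters preferring 2FA to offline sync: 19; preferring offline sync to 2FA: 14.
2FA wins the head-to-head.

2FA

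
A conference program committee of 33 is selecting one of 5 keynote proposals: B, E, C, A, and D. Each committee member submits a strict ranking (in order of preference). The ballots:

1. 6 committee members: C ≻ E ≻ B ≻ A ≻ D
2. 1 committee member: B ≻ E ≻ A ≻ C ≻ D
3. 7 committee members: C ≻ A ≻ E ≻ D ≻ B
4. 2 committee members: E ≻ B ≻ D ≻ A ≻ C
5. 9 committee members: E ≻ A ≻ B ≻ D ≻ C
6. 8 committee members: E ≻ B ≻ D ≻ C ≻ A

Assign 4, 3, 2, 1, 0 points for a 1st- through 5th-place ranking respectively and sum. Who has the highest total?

B: 6·2 + 1·4 + 7·0 + 2·3 + 9·2 + 8·3 = 64
E: 6·3 + 1·3 + 7·2 + 2·4 + 9·4 + 8·4 = 111
C: 6·4 + 1·1 + 7·4 + 2·0 + 9·0 + 8·1 = 61
A: 6·1 + 1·2 + 7·3 + 2·1 + 9·3 + 8·0 = 58
D: 6·0 + 1·0 + 7·1 + 2·2 + 9·1 + 8·2 = 36
E has the highest Borda score (111).

E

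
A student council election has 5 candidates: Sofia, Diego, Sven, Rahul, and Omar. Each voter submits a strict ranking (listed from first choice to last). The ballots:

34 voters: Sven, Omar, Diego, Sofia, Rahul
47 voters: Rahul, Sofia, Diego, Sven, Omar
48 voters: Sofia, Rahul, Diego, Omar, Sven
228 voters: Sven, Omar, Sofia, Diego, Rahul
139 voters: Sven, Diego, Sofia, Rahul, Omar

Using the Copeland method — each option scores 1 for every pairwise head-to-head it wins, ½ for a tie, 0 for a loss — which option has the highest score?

Sven

Sofia: beats Diego and Rahul; loses to Sven and Omar → score 2.
Diego: beats Rahul; loses to Sofia, Sven, and Omar → score 1.
Sven: beats Sofia, Diego, Rahul, and Omar → score 4.
Rahul: loses to Sofia, Diego, Sven, and Omar → score 0.
Omar: beats Sofia, Diego, and Rahul; loses to Sven → score 3.
Sven has the best pairwise record.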